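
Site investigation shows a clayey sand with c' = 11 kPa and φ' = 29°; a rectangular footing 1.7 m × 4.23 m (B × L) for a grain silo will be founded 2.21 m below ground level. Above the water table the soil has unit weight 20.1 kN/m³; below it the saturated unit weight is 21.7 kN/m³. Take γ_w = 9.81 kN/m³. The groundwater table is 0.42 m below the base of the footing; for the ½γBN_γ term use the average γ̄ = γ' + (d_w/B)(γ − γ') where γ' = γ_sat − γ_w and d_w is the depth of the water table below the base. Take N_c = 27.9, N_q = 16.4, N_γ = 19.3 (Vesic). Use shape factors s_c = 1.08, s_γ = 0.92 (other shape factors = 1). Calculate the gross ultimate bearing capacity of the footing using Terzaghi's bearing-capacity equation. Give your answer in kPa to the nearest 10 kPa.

Overburden at base level: q = 20.1 × 2.21 = 44.421 kPa.
The water table is 0.42 m below the base (< B = 1.7 m), so the ½γBN_γ term uses γ̄ = γ' + (d_w/B)(γ − γ') = 11.89 + (0.42/1.7)(20.1 − 11.89) = 13.918 kN/m³.
Cohesion term c·N_c·s_c = 11 × 27.9 × 1.08 = 331.45 kPa; surcharge term q·N_q = 44.421 × 16.4 = 728.5 kPa; self-weight term 0.5·γ·B·N_γ·s_γ = 0.5 × 13.918 × 1.7 × 19.3 × 0.92 = 210.06 kPa.
q_ult = 331.45 + 728.5 + 210.06 = 1270 kPa.

q_ult ≈ 1270 kPa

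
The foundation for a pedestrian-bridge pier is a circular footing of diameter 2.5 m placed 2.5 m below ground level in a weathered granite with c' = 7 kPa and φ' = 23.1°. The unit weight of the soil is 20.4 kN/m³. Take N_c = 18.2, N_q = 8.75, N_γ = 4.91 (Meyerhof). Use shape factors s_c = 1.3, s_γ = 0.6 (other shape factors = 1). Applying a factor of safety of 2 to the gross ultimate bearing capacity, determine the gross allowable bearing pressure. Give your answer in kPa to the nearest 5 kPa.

q_all ≈ 345 kPa

Overburden at base level: q = 20.4 × 2.5 = 51 kPa.
Cohesion term c·N_c·s_c = 7 × 18.2 × 1.3 = 165.62 kPa; surcharge term q·N_q = 51 × 8.75 = 446.25 kPa; self-weight term 0.5·γ·B·N_γ·s_γ = 0.5 × 20.4 × 2.5 × 4.91 × 0.6 = 75.123 kPa.
q_ult = 165.62 + 446.25 + 75.123 = 686.99 kPa.
q_all = q_ult / FS = 686.99 / 2 = 343.5 kPa.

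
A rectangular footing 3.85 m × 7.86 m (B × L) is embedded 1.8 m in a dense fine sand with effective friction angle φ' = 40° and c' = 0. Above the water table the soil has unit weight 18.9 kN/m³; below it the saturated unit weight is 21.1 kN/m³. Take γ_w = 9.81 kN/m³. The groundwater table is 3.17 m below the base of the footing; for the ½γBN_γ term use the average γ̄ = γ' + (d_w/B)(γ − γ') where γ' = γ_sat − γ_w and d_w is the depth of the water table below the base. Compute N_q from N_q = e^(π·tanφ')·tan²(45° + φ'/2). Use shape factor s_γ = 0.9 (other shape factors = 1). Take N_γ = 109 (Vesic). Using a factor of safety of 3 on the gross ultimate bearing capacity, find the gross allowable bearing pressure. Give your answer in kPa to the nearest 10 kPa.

N_q = e^(π·tan40°)·tan²(65°) = 64.2.
Overburden at base level: q = 18.9 × 1.8 = 34.02 kPa.
The water table is 3.17 m below the base (< B = 3.85 m), so the ½γBN_γ term uses γ̄ = γ' + (d_w/B)(γ − γ') = 11.29 + (3.17/3.85)(18.9 − 11.29) = 17.556 kN/m³.
Surcharge term q·N_q = 34.02 × 64.195 = 2183.9 kPa; self-weight term 0.5·γ·B·N_γ·s_γ = 0.5 × 17.556 × 3.85 × 109 × 0.9 = 3315.3 kPa.
q_ult = 2183.9 + 3315.3 = 5499.2 kPa.
q_all = 5499.2 / 3 = 1833.1 kPa.

q_all ≈ 1830 kPa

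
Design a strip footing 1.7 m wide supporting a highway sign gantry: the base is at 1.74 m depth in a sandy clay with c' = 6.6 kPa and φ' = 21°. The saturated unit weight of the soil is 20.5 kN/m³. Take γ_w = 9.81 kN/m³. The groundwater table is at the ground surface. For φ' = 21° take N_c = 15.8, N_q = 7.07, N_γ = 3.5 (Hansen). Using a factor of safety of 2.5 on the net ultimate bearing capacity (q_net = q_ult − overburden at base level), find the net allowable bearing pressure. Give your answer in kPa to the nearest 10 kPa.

With the water table at the surface the whole profile is submerged: γ' = 20.5 − 9.81 = 10.69 kN/m³, so q = γ'·D_f = 18.601 kPa; the same γ' applies in the ½γBN_γ term.
q_ult = c·N_c + q·N_q + 0.5·γ·B·N_γ
     = 6.6 × 15.8 + 18.601 × 7.07 + 0.5 × 10.69 × 1.7 × 3.5
     = 104.28 + 131.51 + 31.803 = 267.59 kPa.
q_net = 267.59 − 18.601 = 248.99 kPa.
q_all(net) = 248.99 / 2.5 = 99.595 kPa.

q_all(net) ≈ 100 kPa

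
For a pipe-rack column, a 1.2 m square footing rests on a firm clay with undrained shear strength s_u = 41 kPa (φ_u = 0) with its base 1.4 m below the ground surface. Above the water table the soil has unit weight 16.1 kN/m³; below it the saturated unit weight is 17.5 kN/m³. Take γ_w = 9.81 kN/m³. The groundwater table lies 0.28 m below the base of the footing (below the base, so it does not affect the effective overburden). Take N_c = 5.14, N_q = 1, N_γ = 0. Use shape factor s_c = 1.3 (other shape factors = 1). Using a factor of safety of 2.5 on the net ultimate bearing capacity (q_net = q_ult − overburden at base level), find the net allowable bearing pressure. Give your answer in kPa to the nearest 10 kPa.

Effective surcharge at the founding depth q = γ·D_f = 16.1 × 1.4 = 22.54 kPa.
q_ult = c·N_c·s_c + q·N_q
     = 41 × 5.14 × 1.3 + 22.54 × 1
     = 273.96 + 22.54 = 296.5 kPa.
q_net = 296.5 − 22.54 = 273.96 kPa.
q_all(net) = 273.96 / 2.5 = 109.58 kPa.

q_all(net) ≈ 110 kPa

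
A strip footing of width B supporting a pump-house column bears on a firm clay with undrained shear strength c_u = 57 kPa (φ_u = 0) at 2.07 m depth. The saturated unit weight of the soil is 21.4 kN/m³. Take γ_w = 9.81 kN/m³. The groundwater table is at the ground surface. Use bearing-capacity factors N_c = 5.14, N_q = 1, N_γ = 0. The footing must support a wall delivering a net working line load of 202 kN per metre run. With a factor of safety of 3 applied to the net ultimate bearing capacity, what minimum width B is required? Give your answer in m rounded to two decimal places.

With the water table at the surface the whole profile is submerged: γ' = 21.4 − 9.81 = 11.59 kN/m³, so q = γ'·D_f = 23.991 kPa.
q_ult = c·N_c + q·N_q
     = 57 × 5.14 + 23.991 × 1
     = 292.98 + 23.991 = 316.97 kPa.
For φ = 0 the ½γBN_γ term vanishes, so q_ult is independent of B. q_net = 316.97 − 23.991 = 292.98 kPa; q_all(net) = 292.98/3 = 97.66 kPa.
Required width B = w / q_all(net) = 202 / 97.66 = 2.068 m.

B = 2.07 m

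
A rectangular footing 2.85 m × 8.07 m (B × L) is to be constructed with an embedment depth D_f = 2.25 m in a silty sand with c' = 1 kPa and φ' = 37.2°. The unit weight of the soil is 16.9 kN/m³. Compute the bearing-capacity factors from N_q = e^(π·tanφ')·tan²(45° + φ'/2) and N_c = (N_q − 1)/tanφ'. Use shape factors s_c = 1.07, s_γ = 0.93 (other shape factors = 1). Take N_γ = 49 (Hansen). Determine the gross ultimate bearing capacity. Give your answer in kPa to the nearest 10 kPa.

q_ult ≈ 2830 kPa

tan37.2° = 0.759, so N_q = e^(π×0.759)·tan²(63.6°) = 10.855 × 4.058 = 44.05.
N_c = (44.05 − 1)/tan37.2° = 56.72.
q = γ·D_f = 16.9 × 2.25 = 38.025 kPa.
c·N_c·s_c = 1 × 56.716 × 1.07 = 60.687 kPa
q·N_q = 38.025 × 44.05 = 1675 kPa
0.5·γ·B·N_γ·s_γ = 0.5 × 16.9 × 2.85 × 49 × 0.93 = 1097.4 kPa
q_ult = 60.687 + 1675 + 1097.4 = 2833.1 kPa.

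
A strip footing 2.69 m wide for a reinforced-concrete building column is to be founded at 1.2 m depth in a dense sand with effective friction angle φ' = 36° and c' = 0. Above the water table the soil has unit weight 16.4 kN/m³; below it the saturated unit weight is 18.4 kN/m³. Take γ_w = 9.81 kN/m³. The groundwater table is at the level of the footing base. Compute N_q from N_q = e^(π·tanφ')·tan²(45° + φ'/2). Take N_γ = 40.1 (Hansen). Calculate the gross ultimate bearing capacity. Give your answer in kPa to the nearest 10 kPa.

q_ult ≈ 1210 kPa

tan36° = 0.7265, so N_q = e^(π×0.7265)·tan²(63°) = 9.801 × 3.852 = 37.75.
q = γ·D_f = 16.4 × 1.2 = 19.68 kPa.
For the ½γBN_γ term take γ' = 18.4 − 9.81 = 8.59 kN/m³ (soil below base is submerged).
q·N_q = 19.68 × 37.752 = 742.97 kPa
0.5·γ·B·N_γ = 0.5 × 8.59 × 2.69 × 40.1 = 463.3 kPa
q_ult = 742.97 + 463.3 = 1206.3 kPa.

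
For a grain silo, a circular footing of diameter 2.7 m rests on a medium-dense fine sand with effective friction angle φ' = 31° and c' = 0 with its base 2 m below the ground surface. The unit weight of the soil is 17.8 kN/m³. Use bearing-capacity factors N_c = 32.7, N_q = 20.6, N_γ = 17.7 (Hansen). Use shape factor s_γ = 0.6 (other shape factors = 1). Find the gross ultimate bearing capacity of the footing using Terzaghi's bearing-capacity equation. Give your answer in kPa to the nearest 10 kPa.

q_ult ≈ 990 kPa

q = γ·D_f = 17.8 × 2 = 35.6 kPa.
q·N_q = 35.6 × 20.6 = 733.36 kPa
0.5·γ·B·N_γ·s_γ = 0.5 × 17.8 × 2.7 × 17.7 × 0.6 = 255.2 kPa
q_ult = 733.36 + 255.2 = 988.56 kPa.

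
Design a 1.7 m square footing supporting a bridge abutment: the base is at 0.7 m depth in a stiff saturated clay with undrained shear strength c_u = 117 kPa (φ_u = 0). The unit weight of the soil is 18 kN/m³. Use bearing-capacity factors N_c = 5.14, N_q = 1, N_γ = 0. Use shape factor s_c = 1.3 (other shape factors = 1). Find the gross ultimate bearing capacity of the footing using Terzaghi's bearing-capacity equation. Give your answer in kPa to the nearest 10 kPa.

q_ult ≈ 790 kPa

q = γ·D_f = 18 × 0.7 = 12.6 kPa.
c·N_c·s_c = 117 × 5.14 × 1.3 = 781.79 kPa
q·N_q = 12.6 × 1 = 12.6 kPa
q_ult = 781.79 + 12.6 = 794.39 kPa.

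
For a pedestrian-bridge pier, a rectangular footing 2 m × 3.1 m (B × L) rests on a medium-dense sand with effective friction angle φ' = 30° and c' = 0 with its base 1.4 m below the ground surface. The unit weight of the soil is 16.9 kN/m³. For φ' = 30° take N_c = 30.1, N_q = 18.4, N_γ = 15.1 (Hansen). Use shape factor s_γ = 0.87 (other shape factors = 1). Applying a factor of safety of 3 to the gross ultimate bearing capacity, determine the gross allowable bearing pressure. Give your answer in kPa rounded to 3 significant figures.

q_all ≈ 219 kPa

Overburden at base level: q = 16.9 × 1.4 = 23.66 kPa.
Surcharge term q·N_q = 23.66 × 18.4 = 435.34 kPa; self-weight term 0.5·γ·B·N_γ·s_γ = 0.5 × 16.9 × 2 × 15.1 × 0.87 = 222.02 kPa.
q_ult = 435.34 + 222.02 = 657.36 kPa.
q_all = q_ult / FS = 657.36 / 3 = 219.12 kPa.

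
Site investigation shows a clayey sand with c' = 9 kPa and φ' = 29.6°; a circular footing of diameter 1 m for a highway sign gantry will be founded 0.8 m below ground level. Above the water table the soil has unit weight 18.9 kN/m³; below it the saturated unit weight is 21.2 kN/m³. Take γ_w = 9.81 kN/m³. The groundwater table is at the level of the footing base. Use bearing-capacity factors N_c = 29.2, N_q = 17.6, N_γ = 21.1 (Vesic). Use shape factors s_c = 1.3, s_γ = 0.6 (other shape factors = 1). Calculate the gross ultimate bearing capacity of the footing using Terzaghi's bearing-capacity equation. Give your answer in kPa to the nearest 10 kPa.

Overburden at base level: q = 18.9 × 0.8 = 15.12 kPa.
Below the base the soil is submerged, so the ½γBN_γ term uses γ' = 21.2 − 9.81 = 11.39 kN/m³.
Cohesion term c·N_c·s_c = 9 × 29.2 × 1.3 = 341.64 kPa; surcharge term q·N_q = 15.12 × 17.6 = 266.11 kPa; self-weight term 0.5·γ·B·N_γ·s_γ = 0.5 × 11.39 × 1 × 21.1 × 0.6 = 72.099 kPa.
q_ult = 341.64 + 266.11 + 72.099 = 679.85 kPa.

q_ult ≈ 680 kPa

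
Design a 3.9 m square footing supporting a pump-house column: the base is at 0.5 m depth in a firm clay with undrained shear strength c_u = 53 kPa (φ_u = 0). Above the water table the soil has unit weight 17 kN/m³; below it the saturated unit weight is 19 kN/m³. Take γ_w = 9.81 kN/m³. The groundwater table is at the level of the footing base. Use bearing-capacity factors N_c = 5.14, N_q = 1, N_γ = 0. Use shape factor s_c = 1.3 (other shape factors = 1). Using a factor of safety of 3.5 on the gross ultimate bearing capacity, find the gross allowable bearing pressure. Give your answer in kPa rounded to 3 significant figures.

q = γ·D_f = 17 × 0.5 = 8.5 kPa.
c·N_c·s_c = 53 × 5.14 × 1.3 = 354.15 kPa
q·N_q = 8.5 × 1 = 8.5 kPa
q_ult = 354.15 + 8.5 = 362.65 kPa.
q_all = 362.65 / 3.5 = 103.61 kPa.

q_all ≈ 104 kPa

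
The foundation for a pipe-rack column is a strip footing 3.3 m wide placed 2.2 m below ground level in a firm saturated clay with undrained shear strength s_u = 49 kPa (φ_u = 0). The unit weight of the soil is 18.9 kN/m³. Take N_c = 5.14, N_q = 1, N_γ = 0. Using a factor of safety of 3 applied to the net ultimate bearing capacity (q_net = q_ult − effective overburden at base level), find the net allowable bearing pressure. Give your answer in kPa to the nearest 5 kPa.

q_all(net) ≈ 85 kPa

Overburden at base level: q = 18.9 × 2.2 = 41.58 kPa.
Cohesion term c·N_c = 49 × 5.14 = 251.86 kPa; surcharge term q·N_q = 41.58 × 1 = 41.58 kPa.
q_ult = 251.86 + 41.58 = 293.44 kPa.
Net ultimate: q_net = 293.44 − 41.58 = 251.86 kPa.
q_all(net) = 251.86 / 3 = 83.953 kPa.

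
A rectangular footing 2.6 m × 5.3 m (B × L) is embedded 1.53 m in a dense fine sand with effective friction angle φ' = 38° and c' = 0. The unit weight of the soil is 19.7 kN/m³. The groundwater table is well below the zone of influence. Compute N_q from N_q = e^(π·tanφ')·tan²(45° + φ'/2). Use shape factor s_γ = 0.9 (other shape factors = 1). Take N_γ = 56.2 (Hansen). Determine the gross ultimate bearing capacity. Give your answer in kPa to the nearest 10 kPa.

q_ult ≈ 2770 kPa

tan38° = 0.7813, so N_q = e^(π×0.7813)·tan²(64°) = 11.64 × 4.204 = 48.93.
Effective surcharge at the founding depth q = γ·D_f = 19.7 × 1.53 = 30.141 kPa.
q_ult = q·N_q + 0.5·γ·B·N_γ·s_γ
     = 30.141 × 48.933 + 0.5 × 19.7 × 2.6 × 56.2 × 0.9
     = 1474.9 + 1295.4 = 2770.3 kPa.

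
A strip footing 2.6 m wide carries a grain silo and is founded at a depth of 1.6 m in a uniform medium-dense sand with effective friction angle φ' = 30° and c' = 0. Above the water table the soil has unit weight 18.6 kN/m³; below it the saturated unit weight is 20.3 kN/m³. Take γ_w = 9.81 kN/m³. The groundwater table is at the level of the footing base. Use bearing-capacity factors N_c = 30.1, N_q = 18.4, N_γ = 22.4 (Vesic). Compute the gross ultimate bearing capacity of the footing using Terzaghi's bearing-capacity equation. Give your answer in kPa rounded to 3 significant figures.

q = γ·D_f = 18.6 × 1.6 = 29.76 kPa.
For the ½γBN_γ term take γ' = 20.3 − 9.81 = 10.49 kN/m³ (soil below base is submerged).
q·N_q = 29.76 × 18.4 = 547.58 kPa
0.5·γ·B·N_γ = 0.5 × 10.49 × 2.6 × 22.4 = 305.47 kPa
q_ult = 547.58 + 305.47 = 853.05 kPa.

q_ult ≈ 853 kPa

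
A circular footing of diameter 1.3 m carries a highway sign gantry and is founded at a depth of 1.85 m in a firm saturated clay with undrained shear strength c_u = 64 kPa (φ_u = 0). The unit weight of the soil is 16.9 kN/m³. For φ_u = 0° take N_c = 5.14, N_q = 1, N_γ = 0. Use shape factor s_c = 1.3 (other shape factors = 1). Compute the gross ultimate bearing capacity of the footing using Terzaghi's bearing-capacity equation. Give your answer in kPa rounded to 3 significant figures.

q = γ·D_f = 16.9 × 1.85 = 31.265 kPa.
c·N_c·s_c = 64 × 5.14 × 1.3 = 427.65 kPa
q·N_q = 31.265 × 1 = 31.265 kPa
q_ult = 427.65 + 31.265 = 458.91 kPa.

q_ult ≈ 459 kPa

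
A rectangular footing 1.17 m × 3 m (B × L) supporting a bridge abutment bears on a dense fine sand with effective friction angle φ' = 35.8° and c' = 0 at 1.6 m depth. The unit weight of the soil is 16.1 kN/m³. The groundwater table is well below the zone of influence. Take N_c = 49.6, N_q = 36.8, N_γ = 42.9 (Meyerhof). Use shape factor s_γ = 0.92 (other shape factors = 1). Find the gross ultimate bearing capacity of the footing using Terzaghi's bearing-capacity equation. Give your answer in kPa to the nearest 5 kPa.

q_ult ≈ 1320 kPa

q = γ·D_f = 16.1 × 1.6 = 25.76 kPa.
q·N_q = 25.76 × 36.8 = 947.97 kPa
0.5·γ·B·N_γ·s_γ = 0.5 × 16.1 × 1.17 × 42.9 × 0.92 = 371.73 kPa
q_ult = 947.97 + 371.73 = 1319.7 kPa.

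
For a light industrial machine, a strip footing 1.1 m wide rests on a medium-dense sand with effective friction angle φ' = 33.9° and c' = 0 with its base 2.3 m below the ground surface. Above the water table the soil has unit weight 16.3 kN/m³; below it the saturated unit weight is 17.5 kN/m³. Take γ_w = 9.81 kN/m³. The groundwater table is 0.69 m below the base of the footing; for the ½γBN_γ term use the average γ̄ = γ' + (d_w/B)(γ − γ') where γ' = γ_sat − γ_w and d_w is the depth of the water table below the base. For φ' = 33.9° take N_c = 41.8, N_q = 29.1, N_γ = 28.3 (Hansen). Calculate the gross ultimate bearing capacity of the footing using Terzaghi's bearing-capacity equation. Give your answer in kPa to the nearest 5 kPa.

q_ult ≈ 1295 kPa

Effective surcharge at the founding depth q = γ·D_f = 16.3 × 2.3 = 37.49 kPa.
With d_w = 0.69 m < B, γ̄ = 7.69 + (0.69/1.1) × (16.3 − 7.69) = 13.091 kN/m³.
q_ult = q·N_q + 0.5·γ·B·N_γ
     = 37.49 × 29.1 + 0.5 × 13.091 × 1.1 × 28.3
     = 1091 + 203.76 = 1294.7 kPa.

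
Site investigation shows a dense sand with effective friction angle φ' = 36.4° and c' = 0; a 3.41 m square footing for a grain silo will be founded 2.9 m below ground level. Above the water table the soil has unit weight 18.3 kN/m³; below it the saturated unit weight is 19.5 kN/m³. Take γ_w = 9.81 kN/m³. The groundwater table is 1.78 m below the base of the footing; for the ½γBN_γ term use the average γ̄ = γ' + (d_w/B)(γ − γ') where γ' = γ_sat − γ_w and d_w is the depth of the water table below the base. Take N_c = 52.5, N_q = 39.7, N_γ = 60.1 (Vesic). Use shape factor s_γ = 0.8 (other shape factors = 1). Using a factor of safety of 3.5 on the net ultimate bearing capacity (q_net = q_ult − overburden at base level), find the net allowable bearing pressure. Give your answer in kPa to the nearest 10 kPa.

q = γ·D_f = 18.3 × 2.9 = 53.07 kPa.
γ' = 9.69 kN/m³; averaging over the depth B below the base, γ̄ = γ' + (d_w/B)(γ − γ') = 14.184 kN/m³.
q·N_q = 53.07 × 39.7 = 2106.9 kPa
0.5·γ·B·N_γ·s_γ = 0.5 × 14.184 × 3.41 × 60.1 × 0.8 = 1162.8 kPa
q_ult = 2106.9 + 1162.8 = 3269.7 kPa.
q_net = 3269.7 − 53.07 = 3216.6 kPa.
q_all(net) = 3216.6 / 3.5 = 919.03 kPa.

q_all(net) ≈ 920 kPa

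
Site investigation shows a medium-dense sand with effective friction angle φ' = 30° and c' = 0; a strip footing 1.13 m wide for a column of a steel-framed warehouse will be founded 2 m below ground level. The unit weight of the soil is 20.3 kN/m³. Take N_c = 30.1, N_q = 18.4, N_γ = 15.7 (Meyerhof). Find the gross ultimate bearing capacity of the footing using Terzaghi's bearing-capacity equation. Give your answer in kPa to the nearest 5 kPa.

Overburden at base level: q = 20.3 × 2 = 40.6 kPa.
Surcharge term q·N_q = 40.6 × 18.4 = 747.04 kPa; self-weight term 0.5·γ·B·N_γ = 0.5 × 20.3 × 1.13 × 15.7 = 180.07 kPa.
q_ult = 747.04 + 180.07 = 927.11 kPa.

q_ult ≈ 925 kPa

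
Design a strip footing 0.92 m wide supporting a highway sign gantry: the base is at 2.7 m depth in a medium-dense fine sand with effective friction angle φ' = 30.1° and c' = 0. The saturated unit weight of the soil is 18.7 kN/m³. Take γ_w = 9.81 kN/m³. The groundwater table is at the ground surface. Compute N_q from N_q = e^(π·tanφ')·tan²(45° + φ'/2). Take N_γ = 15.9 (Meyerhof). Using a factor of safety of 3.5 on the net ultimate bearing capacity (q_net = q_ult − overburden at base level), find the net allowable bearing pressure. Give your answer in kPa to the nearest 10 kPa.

N_q = e^(π·tan30.1°)·tan²(60.05°) = 18.61.
Water table at ground surface, so effective unit weight γ' = 18.7 − 9.81 = 8.89 kN/m³ is used throughout; overburden q = 8.89 × 2.7 = 24.003 kPa; the same γ' applies in the ½γBN_γ term.
Surcharge term q·N_q = 24.003 × 18.611 = 446.72 kPa; self-weight term 0.5·γ·B·N_γ = 0.5 × 8.89 × 0.92 × 15.9 = 65.021 kPa.
q_ult = 446.72 + 65.021 = 511.75 kPa.
q_net = 511.75 − 24.003 = 487.74 kPa.
q_all(net) = 487.74 / 3.5 = 139.36 kPa.

q_all(net) ≈ 140 kPa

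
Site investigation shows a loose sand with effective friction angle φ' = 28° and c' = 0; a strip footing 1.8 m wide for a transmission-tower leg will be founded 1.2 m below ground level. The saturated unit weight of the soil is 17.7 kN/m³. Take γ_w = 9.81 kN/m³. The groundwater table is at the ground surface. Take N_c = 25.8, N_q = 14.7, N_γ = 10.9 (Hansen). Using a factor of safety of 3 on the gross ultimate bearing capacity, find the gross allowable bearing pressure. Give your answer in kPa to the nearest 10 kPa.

γ' = 17.7 − 9.81 = 7.89 kN/m³ (submerged throughout). q = 7.89 × 1.2 = 9.468 kPa; the same γ' applies in the ½γBN_γ term.
q·N_q = 9.468 × 14.7 = 139.18 kPa
0.5·γ·B·N_γ = 0.5 × 7.89 × 1.8 × 10.9 = 77.401 kPa
q_ult = 139.18 + 77.401 = 216.58 kPa.
q_all = 216.58 / 3 = 72.193 kPa.

q_all ≈ 70 kPa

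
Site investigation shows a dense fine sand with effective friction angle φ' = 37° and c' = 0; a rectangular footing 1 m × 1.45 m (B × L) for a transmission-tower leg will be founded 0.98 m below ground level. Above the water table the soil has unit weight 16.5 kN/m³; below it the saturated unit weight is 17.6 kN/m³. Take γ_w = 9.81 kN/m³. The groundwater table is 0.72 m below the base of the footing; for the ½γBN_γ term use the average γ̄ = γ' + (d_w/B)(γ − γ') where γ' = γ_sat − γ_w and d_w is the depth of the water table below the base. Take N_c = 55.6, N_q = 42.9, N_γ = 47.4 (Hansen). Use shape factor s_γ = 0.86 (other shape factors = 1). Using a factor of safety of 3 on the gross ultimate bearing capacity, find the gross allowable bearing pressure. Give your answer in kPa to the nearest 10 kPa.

q_all ≈ 330 kPa

Effective surcharge at the founding depth q = γ·D_f = 16.5 × 0.98 = 16.17 kPa.
With d_w = 0.72 m < B, γ̄ = 7.79 + (0.72/1) × (16.5 − 7.79) = 14.061 kN/m³.
q_ult = q·N_q + 0.5·γ·B·N_γ·s_γ
     = 16.17 × 42.9 + 0.5 × 14.061 × 1 × 47.4 × 0.86
     = 693.69 + 286.6 = 980.29 kPa.
q_all = 980.29 / 3 = 326.76 kPa.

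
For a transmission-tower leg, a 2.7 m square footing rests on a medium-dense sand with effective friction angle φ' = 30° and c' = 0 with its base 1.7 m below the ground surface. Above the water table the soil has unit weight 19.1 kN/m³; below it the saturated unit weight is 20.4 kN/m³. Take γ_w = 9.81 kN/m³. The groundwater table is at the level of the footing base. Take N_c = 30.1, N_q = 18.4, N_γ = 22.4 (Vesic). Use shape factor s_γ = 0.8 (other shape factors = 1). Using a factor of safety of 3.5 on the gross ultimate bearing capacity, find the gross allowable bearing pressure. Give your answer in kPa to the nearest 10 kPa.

q_all ≈ 240 kPa

q = γ·D_f = 19.1 × 1.7 = 32.47 kPa.
For the ½γBN_γ term take γ' = 20.4 − 9.81 = 10.59 kN/m³ (soil below base is submerged).
q·N_q = 32.47 × 18.4 = 597.45 kPa
0.5·γ·B·N_γ·s_γ = 0.5 × 10.59 × 2.7 × 22.4 × 0.8 = 256.19 kPa
q_ult = 597.45 + 256.19 = 853.64 kPa.
q_all = 853.64 / 3.5 = 243.9 kPa.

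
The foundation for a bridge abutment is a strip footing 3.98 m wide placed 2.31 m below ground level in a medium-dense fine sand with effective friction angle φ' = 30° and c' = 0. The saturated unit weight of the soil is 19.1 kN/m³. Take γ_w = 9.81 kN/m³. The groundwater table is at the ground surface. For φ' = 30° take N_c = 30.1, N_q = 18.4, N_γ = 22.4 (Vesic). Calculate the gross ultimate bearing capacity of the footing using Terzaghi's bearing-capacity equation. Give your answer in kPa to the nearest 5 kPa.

q_ult ≈ 810 kPa

With the water table at the surface the whole profile is submerged: γ' = 19.1 − 9.81 = 9.29 kN/m³, so q = γ'·D_f = 21.46 kPa; the same γ' applies in the ½γBN_γ term.
q_ult = q·N_q + 0.5·γ·B·N_γ
     = 21.46 × 18.4 + 0.5 × 9.29 × 3.98 × 22.4
     = 394.86 + 414.11 = 808.97 kPa.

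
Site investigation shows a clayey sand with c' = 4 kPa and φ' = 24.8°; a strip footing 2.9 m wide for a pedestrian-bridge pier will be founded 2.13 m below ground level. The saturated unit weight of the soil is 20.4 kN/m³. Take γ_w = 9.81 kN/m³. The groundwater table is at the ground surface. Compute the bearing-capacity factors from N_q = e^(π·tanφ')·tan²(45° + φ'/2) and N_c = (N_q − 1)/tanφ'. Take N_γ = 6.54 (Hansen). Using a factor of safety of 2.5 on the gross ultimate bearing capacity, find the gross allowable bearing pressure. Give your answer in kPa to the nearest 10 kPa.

q_all ≈ 170 kPa

N_q = e^(π·tan24.8°)·tan²(57.4°) = 10.44; N_c = (N_q − 1)/tanφ' = 20.43.
Water table at ground surface, so effective unit weight γ' = 20.4 − 9.81 = 10.59 kN/m³ is used throughout; overburden q = 10.59 × 2.13 = 22.557 kPa; the same γ' applies in the ½γBN_γ term.
Cohesion term c·N_c = 4 × 20.431 = 81.723 kPa; surcharge term q·N_q = 22.557 × 10.44 = 235.5 kPa; self-weight term 0.5·γ·B·N_γ = 0.5 × 10.59 × 2.9 × 6.54 = 100.42 kPa.
q_ult = 81.723 + 235.5 + 100.42 = 417.65 kPa.
q_all = 417.65 / 2.5 = 167.06 kPa.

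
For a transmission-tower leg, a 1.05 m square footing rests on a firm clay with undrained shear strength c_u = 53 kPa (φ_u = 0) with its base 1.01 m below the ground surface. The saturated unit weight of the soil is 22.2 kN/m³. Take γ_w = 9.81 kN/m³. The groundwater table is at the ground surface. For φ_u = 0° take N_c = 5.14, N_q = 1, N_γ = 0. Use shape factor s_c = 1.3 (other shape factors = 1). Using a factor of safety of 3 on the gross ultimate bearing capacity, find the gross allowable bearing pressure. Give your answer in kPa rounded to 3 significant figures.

q_all ≈ 122 kPa

Water table at ground surface, so effective unit weight γ' = 22.2 − 9.81 = 12.39 kN/m³ is used throughout; overburden q = 12.39 × 1.01 = 12.514 kPa.
Cohesion term c·N_c·s_c = 53 × 5.14 × 1.3 = 354.15 kPa; surcharge term q·N_q = 12.514 × 1 = 12.514 kPa.
q_ult = 354.15 + 12.514 = 366.66 kPa.
q_all = 366.66 / 3 = 122.22 kPa.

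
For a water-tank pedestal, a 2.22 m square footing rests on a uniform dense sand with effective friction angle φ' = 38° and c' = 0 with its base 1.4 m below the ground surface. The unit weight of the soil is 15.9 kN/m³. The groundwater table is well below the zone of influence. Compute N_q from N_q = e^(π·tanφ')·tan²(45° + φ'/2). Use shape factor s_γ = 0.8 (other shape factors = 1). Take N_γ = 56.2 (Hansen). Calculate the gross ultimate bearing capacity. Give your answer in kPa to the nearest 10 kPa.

tan38° = 0.7813, so N_q = e^(π×0.7813)·tan²(64°) = 11.64 × 4.204 = 48.93.
q = γ·D_f = 15.9 × 1.4 = 22.26 kPa.
q·N_q = 22.26 × 48.933 = 1089.3 kPa
0.5·γ·B·N_γ·s_γ = 0.5 × 15.9 × 2.22 × 56.2 × 0.8 = 793.5 kPa
q_ult = 1089.3 + 793.5 = 1882.8 kPa.

q_ult ≈ 1880 kPa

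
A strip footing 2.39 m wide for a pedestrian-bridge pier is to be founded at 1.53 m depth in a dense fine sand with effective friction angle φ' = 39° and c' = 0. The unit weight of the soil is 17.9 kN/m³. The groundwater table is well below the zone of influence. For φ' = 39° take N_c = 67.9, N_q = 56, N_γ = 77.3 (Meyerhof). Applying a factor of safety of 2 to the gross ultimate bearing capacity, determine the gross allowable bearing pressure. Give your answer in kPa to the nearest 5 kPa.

q_all ≈ 1595 kPa

Overburden at base level: q = 17.9 × 1.53 = 27.387 kPa.
Surcharge term q·N_q = 27.387 × 56 = 1533.7 kPa; self-weight term 0.5·γ·B·N_γ = 0.5 × 17.9 × 2.39 × 77.3 = 1653.5 kPa.
q_ult = 1533.7 + 1653.5 = 3187.2 kPa.
q_all = q_ult / FS = 3187.2 / 2 = 1593.6 kPa.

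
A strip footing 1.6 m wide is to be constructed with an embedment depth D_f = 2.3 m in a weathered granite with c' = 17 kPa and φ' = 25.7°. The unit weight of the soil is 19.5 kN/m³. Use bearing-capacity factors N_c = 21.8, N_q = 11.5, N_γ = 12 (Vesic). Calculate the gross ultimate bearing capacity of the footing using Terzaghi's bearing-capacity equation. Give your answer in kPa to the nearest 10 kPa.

q_ult ≈ 1070 kPa

q = γ·D_f = 19.5 × 2.3 = 44.85 kPa.
c·N_c = 17 × 21.8 = 370.6 kPa
q·N_q = 44.85 × 11.5 = 515.77 kPa
0.5·γ·B·N_γ = 0.5 × 19.5 × 1.6 × 12 = 187.2 kPa
q_ult = 370.6 + 515.77 + 187.2 = 1073.6 kPa.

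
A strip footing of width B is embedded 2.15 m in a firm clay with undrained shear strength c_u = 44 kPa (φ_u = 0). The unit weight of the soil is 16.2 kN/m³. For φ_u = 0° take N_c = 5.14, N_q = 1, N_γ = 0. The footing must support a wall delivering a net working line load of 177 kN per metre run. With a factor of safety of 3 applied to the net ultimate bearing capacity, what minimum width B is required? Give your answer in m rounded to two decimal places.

Effective surcharge at the founding depth q = γ·D_f = 16.2 × 2.15 = 34.83 kPa.
q_ult = c·N_c + q·N_q
     = 44 × 5.14 + 34.83 × 1
     = 226.16 + 34.83 = 260.99 kPa.
For φ = 0 the ½γBN_γ term vanishes, so q_ult is independent of B. q_net = 260.99 − 34.83 = 226.16 kPa; q_all(net) = 226.16/3 = 75.387 kPa.
Required width B = w / q_all(net) = 177 / 75.387 = 2.348 m.

B = 2.35 m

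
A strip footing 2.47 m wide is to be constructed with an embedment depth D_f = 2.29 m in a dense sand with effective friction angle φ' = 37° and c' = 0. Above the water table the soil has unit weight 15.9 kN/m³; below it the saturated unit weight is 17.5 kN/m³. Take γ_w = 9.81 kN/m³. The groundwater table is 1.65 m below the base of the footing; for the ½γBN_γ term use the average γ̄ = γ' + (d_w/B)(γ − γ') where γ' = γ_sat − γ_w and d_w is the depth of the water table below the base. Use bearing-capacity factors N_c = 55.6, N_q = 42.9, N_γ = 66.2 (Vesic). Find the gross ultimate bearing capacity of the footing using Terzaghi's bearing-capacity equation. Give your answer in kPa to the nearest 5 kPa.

q_ult ≈ 2640 kPa

q = γ·D_f = 15.9 × 2.29 = 36.411 kPa.
γ' = 7.69 kN/m³; averaging over the depth B below the base, γ̄ = γ' + (d_w/B)(γ − γ') = 13.174 kN/m³.
q·N_q = 36.411 × 42.9 = 1562 kPa
0.5·γ·B·N_γ = 0.5 × 13.174 × 2.47 × 66.2 = 1077.1 kPa
q_ult = 1562 + 1077.1 = 2639.1 kPa.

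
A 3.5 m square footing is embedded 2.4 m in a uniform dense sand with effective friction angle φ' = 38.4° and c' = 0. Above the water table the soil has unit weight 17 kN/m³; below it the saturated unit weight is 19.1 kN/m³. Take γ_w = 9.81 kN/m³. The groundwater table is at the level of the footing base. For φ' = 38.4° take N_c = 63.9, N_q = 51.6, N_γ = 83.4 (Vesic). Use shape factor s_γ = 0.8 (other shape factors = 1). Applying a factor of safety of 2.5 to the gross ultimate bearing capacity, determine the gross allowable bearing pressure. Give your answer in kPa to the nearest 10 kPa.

q_all ≈ 1280 kPa

Effective surcharge at the founding depth q = γ·D_f = 17 × 2.4 = 40.8 kPa.
The water table coincides with the base, so in the self-weight term γ → γ' = 9.29 kN/m³.
q_ult = q·N_q + 0.5·γ·B·N_γ·s_γ
     = 40.8 × 51.6 + 0.5 × 9.29 × 3.5 × 83.4 × 0.8
     = 2105.3 + 1084.7 = 3190 kPa.
q_all = q_ult / FS = 3190 / 2.5 = 1276 kPa.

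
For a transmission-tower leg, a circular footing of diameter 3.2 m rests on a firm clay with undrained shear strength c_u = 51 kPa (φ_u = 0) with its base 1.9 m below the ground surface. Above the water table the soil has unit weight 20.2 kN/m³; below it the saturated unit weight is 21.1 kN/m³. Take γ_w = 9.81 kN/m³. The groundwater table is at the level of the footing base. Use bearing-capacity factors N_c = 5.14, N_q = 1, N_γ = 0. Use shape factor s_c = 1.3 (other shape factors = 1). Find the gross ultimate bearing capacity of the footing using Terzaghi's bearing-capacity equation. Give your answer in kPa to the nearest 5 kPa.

Effective surcharge at the founding depth q = γ·D_f = 20.2 × 1.9 = 38.38 kPa.
q_ult = c·N_c·s_c + q·N_q
     = 51 × 5.14 × 1.3 + 38.38 × 1
     = 340.78 + 38.38 = 379.16 kPa.

q_ult ≈ 380 kPa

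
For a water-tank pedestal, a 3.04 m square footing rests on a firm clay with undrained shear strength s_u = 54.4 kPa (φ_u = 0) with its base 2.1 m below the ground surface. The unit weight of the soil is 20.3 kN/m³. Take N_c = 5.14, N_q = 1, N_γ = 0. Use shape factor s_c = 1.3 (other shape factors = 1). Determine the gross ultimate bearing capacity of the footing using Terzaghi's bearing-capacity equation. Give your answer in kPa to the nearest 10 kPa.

q = γ·D_f = 20.3 × 2.1 = 42.63 kPa.
c·N_c·s_c = 54.4 × 5.14 × 1.3 = 363.5 kPa
q·N_q = 42.63 × 1 = 42.63 kPa
q_ult = 363.5 + 42.63 = 406.13 kPa.

q_ult ≈ 410 kPa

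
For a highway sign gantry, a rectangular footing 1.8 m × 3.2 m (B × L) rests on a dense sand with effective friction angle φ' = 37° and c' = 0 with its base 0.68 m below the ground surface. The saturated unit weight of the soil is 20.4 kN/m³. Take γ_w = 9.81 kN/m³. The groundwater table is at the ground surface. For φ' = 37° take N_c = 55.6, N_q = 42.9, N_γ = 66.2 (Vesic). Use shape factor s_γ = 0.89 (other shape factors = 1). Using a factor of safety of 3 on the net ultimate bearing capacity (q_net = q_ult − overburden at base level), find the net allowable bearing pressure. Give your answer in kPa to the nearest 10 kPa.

q_all(net) ≈ 290 kPa

Water table at ground surface, so effective unit weight γ' = 20.4 − 9.81 = 10.59 kN/m³ is used throughout; overburden q = 10.59 × 0.68 = 7.2012 kPa; the same γ' applies in the ½γBN_γ term.
Surcharge term q·N_q = 7.2012 × 42.9 = 308.93 kPa; self-weight term 0.5·γ·B·N_γ·s_γ = 0.5 × 10.59 × 1.8 × 66.2 × 0.89 = 561.55 kPa.
q_ult = 308.93 + 561.55 = 870.48 kPa.
q_net = 870.48 − 7.2012 = 863.28 kPa.
q_all(net) = 863.28 / 3 = 287.76 kPa.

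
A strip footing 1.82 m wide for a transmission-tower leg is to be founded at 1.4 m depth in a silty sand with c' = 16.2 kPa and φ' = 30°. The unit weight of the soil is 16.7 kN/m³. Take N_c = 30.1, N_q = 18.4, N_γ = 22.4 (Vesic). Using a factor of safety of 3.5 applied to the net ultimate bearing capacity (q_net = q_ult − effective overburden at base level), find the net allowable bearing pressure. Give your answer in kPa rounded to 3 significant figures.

Effective surcharge at the founding depth q = γ·D_f = 16.7 × 1.4 = 23.38 kPa.
q_ult = c·N_c + q·N_q + 0.5·γ·B·N_γ
     = 16.2 × 30.1 + 23.38 × 18.4 + 0.5 × 16.7 × 1.82 × 22.4
     = 487.62 + 430.19 + 340.41 = 1258.2 kPa.
Net ultimate: q_net = 1258.2 − 23.38 = 1234.8 kPa.
q_all(net) = 1234.8 / 3.5 = 352.81 kPa.

q_all(net) ≈ 353 kPa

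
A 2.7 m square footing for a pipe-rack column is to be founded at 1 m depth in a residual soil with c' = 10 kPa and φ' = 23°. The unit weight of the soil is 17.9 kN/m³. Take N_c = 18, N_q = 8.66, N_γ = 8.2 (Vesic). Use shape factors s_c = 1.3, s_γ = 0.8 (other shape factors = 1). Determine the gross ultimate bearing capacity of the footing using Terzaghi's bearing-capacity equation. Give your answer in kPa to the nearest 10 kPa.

q_ult ≈ 550 kPa

q = γ·D_f = 17.9 × 1 = 17.9 kPa.
c·N_c·s_c = 10 × 18 × 1.3 = 234 kPa
q·N_q = 17.9 × 8.66 = 155.01 kPa
0.5·γ·B·N_γ·s_γ = 0.5 × 17.9 × 2.7 × 8.2 × 0.8 = 158.52 kPa
q_ult = 234 + 155.01 + 158.52 = 547.54 kPa.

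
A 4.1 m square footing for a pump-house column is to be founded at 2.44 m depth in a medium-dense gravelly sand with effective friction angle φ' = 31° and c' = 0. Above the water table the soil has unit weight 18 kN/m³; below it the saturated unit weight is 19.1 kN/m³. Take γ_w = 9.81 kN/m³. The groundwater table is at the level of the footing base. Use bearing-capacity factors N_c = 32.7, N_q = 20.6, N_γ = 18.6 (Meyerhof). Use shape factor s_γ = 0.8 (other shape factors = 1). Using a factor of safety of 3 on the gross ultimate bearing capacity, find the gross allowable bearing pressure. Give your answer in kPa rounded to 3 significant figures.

q_all ≈ 396 kPa

Overburden at base level: q = 18 × 2.44 = 43.92 kPa.
Below the base the soil is submerged, so the ½γBN_γ term uses γ' = 19.1 − 9.81 = 9.29 kN/m³.
Surcharge term q·N_q = 43.92 × 20.6 = 904.75 kPa; self-weight term 0.5·γ·B·N_γ·s_γ = 0.5 × 9.29 × 4.1 × 18.6 × 0.8 = 283.38 kPa.
q_ult = 904.75 + 283.38 = 1188.1 kPa.
q_all = 1188.1 / 3 = 396.04 kPa.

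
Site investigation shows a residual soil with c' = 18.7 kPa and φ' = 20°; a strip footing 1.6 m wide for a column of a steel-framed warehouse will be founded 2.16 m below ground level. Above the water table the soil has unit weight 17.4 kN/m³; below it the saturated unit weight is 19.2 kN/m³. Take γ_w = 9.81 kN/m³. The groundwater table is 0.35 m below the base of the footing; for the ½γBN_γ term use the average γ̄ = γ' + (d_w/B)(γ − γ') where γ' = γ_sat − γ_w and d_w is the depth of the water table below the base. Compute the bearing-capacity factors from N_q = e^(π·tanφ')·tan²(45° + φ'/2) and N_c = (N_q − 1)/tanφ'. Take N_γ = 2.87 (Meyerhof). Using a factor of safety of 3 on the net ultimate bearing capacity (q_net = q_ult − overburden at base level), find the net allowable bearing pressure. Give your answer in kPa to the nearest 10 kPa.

q_all(net) ≈ 170 kPa

N_q = e^(π·tan20°)·tan²(55°) = 6.4; N_c = (N_q − 1)/tanφ' = 14.83.
Overburden at base level: q = 17.4 × 2.16 = 37.584 kPa.
The water table is 0.35 m below the base (< B = 1.6 m), so the ½γBN_γ term uses γ̄ = γ' + (d_w/B)(γ − γ') = 9.39 + (0.35/1.6)(17.4 − 9.39) = 11.142 kN/m³.
Cohesion term c·N_c = 18.7 × 14.835 = 277.41 kPa; surcharge term q·N_q = 37.584 × 6.3994 = 240.51 kPa; self-weight term 0.5·γ·B·N_γ = 0.5 × 11.142 × 1.6 × 2.87 = 25.582 kPa.
q_ult = 277.41 + 240.51 + 25.582 = 543.51 kPa.
q_net = 543.51 − 37.584 = 505.92 kPa.
q_all(net) = 505.92 / 3 = 168.64 kPa.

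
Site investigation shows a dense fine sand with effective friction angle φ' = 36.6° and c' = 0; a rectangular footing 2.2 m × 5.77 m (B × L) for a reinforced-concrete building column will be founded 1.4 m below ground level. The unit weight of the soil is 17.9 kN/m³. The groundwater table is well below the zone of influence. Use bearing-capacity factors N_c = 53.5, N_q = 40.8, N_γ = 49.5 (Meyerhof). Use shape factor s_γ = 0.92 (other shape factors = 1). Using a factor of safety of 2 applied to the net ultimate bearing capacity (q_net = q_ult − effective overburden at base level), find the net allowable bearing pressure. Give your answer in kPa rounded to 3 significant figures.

q_all(net) ≈ 947 kPa

Effective surcharge at the founding depth q = γ·D_f = 17.9 × 1.4 = 25.06 kPa.
q_ult = q·N_q + 0.5·γ·B·N_γ·s_γ
     = 25.06 × 40.8 + 0.5 × 17.9 × 2.2 × 49.5 × 0.92
     = 1022.4 + 896.68 = 1919.1 kPa.
Net ultimate: q_net = 1919.1 − 25.06 = 1894.1 kPa.
q_all(net) = 1894.1 / 2 = 947.04 kPa.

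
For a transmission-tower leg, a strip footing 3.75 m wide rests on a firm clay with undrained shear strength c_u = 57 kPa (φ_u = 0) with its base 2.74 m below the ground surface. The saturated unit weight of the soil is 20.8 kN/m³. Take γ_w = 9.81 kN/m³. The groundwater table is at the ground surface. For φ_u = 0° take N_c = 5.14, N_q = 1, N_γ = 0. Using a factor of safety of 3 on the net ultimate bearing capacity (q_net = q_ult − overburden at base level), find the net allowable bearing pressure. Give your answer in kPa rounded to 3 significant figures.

q_all(net) ≈ 97.7 kPa

Water table at ground surface, so effective unit weight γ' = 20.8 − 9.81 = 10.99 kN/m³ is used throughout; overburden q = 10.99 × 2.74 = 30.113 kPa.
Cohesion term c·N_c = 57 × 5.14 = 292.98 kPa; surcharge term q·N_q = 30.113 × 1 = 30.113 kPa.
q_ult = 292.98 + 30.113 = 323.09 kPa.
q_net = 323.09 − 30.113 = 292.98 kPa.
q_all(net) = 292.98 / 3 = 97.66 kPa.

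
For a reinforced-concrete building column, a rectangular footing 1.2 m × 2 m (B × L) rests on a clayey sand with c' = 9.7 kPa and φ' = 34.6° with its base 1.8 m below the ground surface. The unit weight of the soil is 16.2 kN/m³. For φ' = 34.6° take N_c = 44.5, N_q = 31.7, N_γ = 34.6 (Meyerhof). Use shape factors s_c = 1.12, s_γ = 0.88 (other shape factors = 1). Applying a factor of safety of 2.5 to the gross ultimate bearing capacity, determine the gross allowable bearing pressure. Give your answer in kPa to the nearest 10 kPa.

q_all ≈ 680 kPa

Effective surcharge at the founding depth q = γ·D_f = 16.2 × 1.8 = 29.16 kPa.
q_ult = c·N_c·s_c + q·N_q + 0.5·γ·B·N_γ·s_γ
     = 9.7 × 44.5 × 1.12 + 29.16 × 31.7 + 0.5 × 16.2 × 1.2 × 34.6 × 0.88
     = 483.45 + 924.37 + 295.95 = 1703.8 kPa.
q_all = q_ult / FS = 1703.8 / 2.5 = 681.51 kPa.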